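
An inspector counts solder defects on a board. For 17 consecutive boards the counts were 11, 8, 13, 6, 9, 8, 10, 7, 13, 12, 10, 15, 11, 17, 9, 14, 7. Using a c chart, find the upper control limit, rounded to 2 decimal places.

c̄ = (11 + 8 + 13 + 6 + 9 + 8 + 10 + 7 + 13 + 12 + 10 + 15 + 11 + 17 + 9 + 14 + 7) / 17 = 180 / 17 = 10.5882
UCL = c̄ + 3√c̄ = 10.5882 + 3 × √10.5882 = 10.5882 + 3 × 3.2540 = 20.3501

20.35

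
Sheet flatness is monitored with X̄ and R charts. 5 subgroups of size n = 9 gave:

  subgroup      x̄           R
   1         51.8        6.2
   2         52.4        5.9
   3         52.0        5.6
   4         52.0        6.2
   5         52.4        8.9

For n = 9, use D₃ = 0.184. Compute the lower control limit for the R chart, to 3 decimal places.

R̄ = (6.2 + 5.9 + 5.6 + 6.2 + 8.9) / 5 = 32.8000 / 5 = 6.5600
LCL_R = D₃·R̄ = 0.184 × 6.5600 = 1.2070

1.207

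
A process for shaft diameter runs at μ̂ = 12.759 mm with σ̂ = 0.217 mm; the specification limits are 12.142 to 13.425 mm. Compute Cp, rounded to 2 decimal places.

0.99

Cp = (USL − LSL) / (6σ̂) = (13.425 − 12.142) / (6 × 0.217) = 1.2830 / 1.3020 = 0.9854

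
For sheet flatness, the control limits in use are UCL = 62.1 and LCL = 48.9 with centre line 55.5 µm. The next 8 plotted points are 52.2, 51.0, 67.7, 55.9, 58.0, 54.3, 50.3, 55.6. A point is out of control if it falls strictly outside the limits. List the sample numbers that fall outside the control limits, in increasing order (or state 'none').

Compare each point to [48.9, 62.1]: sample 3 = 67.7 > UCL.

3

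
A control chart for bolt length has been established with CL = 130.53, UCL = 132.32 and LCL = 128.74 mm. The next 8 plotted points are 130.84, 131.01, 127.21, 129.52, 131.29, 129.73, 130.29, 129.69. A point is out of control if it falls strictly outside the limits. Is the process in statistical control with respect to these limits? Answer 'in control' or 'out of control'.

out of control

Compare each point to [128.74, 132.32]: sample 3 = 127.21 < LCL.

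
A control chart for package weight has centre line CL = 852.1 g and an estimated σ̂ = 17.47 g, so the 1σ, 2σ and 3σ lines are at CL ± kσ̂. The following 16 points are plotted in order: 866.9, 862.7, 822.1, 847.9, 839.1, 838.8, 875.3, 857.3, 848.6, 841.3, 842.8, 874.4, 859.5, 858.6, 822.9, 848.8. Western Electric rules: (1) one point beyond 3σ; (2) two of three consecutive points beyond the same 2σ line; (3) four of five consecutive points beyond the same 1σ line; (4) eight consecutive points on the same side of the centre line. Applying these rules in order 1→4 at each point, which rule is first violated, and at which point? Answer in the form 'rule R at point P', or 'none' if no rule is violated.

Zone of each point (C = within 1σ̂, B = 1σ̂–2σ̂, A = 2σ̂–3σ̂, * = beyond 3σ̂; sign = side of CL): 1:+C, 2:+C, 3:-B, 4:-C, 5:-C, 6:-C, 7:+B, 8:+C, 9:-C, 10:-C, 11:-C, 12:+B, 13:+C, 14:+C, 15:-B, 16:-C
No rule fires across all 16 points.

none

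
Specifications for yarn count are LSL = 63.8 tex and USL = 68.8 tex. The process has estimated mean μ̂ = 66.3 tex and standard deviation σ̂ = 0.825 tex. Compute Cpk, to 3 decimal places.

Cpu = (USL − μ̂) / (3σ̂) = (68.8 − 66.3) / (3 × 0.825) = 1.0101; Cpl = (μ̂ − LSL) / (3σ̂) = (66.3 − 63.8) / (3 × 0.825) = 1.0101; Cpk = min(Cpu, Cpl) = 1.0101

1.010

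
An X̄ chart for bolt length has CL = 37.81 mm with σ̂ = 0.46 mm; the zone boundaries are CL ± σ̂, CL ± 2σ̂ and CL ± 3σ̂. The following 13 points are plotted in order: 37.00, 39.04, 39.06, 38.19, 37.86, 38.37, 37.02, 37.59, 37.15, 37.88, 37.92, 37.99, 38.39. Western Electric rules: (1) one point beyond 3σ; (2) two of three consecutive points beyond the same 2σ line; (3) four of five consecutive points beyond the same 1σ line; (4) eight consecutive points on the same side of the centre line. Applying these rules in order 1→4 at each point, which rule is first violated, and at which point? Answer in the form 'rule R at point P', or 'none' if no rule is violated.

Zone of each point (C = within 1σ̂, B = 1σ̂–2σ̂, A = 2σ̂–3σ̂, * = beyond 3σ̂; sign = side of CL): 1:-B, 2:+A, 3:+A, 4:+C, 5:+C, 6:+B, 7:-B, 8:-C, 9:-B, 10:+C, 11:+C, 12:+C, 13:+B
Rule 2 (two of three consecutive points beyond the same 2σ limit) is satisfied at point 3.

rule 2 at point 3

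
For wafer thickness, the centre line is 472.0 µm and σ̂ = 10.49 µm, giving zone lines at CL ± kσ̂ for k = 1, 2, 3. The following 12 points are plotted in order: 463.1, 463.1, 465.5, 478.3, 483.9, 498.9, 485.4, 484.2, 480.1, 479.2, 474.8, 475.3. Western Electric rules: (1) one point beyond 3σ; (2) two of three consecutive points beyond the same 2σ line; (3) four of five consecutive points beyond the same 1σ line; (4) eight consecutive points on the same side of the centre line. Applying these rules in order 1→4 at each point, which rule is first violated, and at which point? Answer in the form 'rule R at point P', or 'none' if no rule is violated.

Zone of each point (C = within 1σ̂, B = 1σ̂–2σ̂, A = 2σ̂–3σ̂, * = beyond 3σ̂; sign = side of CL): 1:-C, 2:-C, 3:-C, 4:+C, 5:+B, 6:+A, 7:+B, 8:+B, 9:+C, 10:+C, 11:+C, 12:+C
Rule 3 (four of five consecutive points beyond the same 1σ limit) is satisfied at point 8.

rule 3 at point 8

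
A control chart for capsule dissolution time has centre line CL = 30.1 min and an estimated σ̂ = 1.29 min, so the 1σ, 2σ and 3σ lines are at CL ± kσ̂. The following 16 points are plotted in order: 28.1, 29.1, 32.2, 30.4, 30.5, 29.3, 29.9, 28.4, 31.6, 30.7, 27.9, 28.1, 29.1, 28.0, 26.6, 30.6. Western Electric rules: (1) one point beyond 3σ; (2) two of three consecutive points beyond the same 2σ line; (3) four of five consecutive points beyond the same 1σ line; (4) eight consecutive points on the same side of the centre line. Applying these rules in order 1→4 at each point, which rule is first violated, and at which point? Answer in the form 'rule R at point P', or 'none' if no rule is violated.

Zone of each point (C = within 1σ̂, B = 1σ̂–2σ̂, A = 2σ̂–3σ̂, * = beyond 3σ̂; sign = side of CL): 1:-B, 2:-C, 3:+B, 4:+C, 5:+C, 6:-C, 7:-C, 8:-B, 9:+B, 10:+C, 11:-B, 12:-B, 13:-C, 14:-B, 15:-A, 16:+C
Rule 3 (four of five consecutive points beyond the same 1σ limit) is satisfied at point 15.

rule 3 at point 15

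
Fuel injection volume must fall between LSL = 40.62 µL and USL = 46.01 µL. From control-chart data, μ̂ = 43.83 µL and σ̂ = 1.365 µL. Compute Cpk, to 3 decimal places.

0.532

Cpu = (USL − μ̂) / (3σ̂) = (46.01 − 43.83) / (3 × 1.365) = 0.5324; Cpl = (μ̂ − LSL) / (3σ̂) = (43.83 − 40.62) / (3 × 1.365) = 0.7839; Cpk = min(Cpu, Cpl) = 0.5324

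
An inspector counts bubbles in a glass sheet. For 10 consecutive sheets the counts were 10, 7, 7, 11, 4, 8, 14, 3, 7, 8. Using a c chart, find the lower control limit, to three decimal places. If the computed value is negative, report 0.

c̄ = (10 + 7 + 7 + 11 + 4 + 8 + 14 + 3 + 7 + 8) / 10 = 79 / 10 = 7.9000
LCL = c̄ − 3√c̄ = 7.9000 − 3 × 2.8107 = -0.5321 → 0 (cannot be negative)

0.000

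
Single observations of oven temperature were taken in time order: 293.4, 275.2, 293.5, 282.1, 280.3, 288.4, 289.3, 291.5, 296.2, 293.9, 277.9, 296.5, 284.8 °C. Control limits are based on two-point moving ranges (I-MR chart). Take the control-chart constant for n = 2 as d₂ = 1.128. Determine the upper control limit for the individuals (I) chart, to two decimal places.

X̄ = (293.4 + 275.2 + 293.5 + 282.1 + 280.3 + 288.4 + 289.3 + 291.5 + 296.2 + 293.9 + 277.9 + 296.5 + 284.8) / 13 = 287.9231
Moving ranges: 18.2, 18.3, 11.4, 1.8, 8.1, 0.9, 2.2, 4.7, 2.3, 16.0, 18.6, 11.7; M̄R̄ = 114.2000 / 12 = 9.5167
UCL = X̄ + 3·M̄R̄/d₂ = 287.9231 + 3 × 9.5167 / 1.128 = 313.2334

313.23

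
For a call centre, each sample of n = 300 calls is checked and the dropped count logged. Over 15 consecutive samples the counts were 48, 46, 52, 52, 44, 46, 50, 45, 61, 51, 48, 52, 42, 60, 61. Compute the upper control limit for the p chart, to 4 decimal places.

p̄ = Σdᵢ / (k·n) = 758 / (15 × 300) = 0.16844
UCL = p̄ + 3·√(p̄(1−p̄)/n) = 0.16844 + 3 × √(0.16844×0.83156/300) = 0.16844 + 3 × 0.02161 = 0.23327

0.2333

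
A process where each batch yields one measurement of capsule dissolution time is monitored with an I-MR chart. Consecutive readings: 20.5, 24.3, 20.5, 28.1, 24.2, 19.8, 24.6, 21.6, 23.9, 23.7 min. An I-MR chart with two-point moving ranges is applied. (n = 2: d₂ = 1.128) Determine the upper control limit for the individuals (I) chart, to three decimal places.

33.108

X̄ = (20.5 + 24.3 + 20.5 + 28.1 + 24.2 + 19.8 + 24.6 + 21.6 + 23.9 + 23.7) / 10 = 23.1200
Moving ranges: 3.8, 3.8, 7.6, 3.9, 4.4, 4.8, 3.0, 2.3, 0.2; M̄R̄ = 33.8000 / 9 = 3.7556
UCL = X̄ + 3·M̄R̄/d₂ = 23.1200 + 3 × 3.7556 / 1.128 = 33.1082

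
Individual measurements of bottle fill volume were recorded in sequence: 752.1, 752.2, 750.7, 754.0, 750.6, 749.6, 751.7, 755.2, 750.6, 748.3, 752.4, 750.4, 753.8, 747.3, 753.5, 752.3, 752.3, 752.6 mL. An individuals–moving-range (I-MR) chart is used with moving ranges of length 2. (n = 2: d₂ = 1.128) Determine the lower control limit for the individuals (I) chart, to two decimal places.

X̄ = (752.1 + 752.2 + 750.7 + 754.0 + 750.6 + 749.6 + 751.7 + 755.2 + 750.6 + 748.3 + 752.4 + 750.4 + 753.8 + 747.3 + 753.5 + 752.3 + 752.3 + 752.6) / 18 = 751.6444
Moving ranges: 0.1, 1.5, 3.3, 3.4, 1.0, 2.1, 3.5, 4.6, 2.3, 4.1, 2.0, 3.4, 6.5, 6.2, 1.2, 0.0, 0.3; M̄R̄ = 45.5000 / 17 = 2.6765
LCL = X̄ − 3·M̄R̄/d₂ = 751.6444 − 3 × 2.6765 / 1.128 = 744.5262

744.53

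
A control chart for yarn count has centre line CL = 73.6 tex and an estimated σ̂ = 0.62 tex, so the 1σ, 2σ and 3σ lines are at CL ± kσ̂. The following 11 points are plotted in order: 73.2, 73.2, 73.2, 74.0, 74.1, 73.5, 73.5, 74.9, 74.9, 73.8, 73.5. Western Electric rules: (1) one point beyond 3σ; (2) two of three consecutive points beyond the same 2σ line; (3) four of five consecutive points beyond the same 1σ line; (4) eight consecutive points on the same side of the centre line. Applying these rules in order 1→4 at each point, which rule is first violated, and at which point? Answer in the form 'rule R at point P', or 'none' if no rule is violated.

Zone of each point (C = within 1σ̂, B = 1σ̂–2σ̂, A = 2σ̂–3σ̂, * = beyond 3σ̂; sign = side of CL): 1:-C, 2:-C, 3:-C, 4:+C, 5:+C, 6:-C, 7:-C, 8:+A, 9:+A, 10:+C, 11:-C
Rule 2 (two of three consecutive points beyond the same 2σ limit) is satisfied at point 9.

rule 2 at point 9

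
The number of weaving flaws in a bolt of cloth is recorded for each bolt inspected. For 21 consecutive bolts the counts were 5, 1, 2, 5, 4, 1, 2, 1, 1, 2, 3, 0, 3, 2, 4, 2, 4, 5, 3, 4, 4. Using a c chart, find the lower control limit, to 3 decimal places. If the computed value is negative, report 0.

0.000

c̄ = (5 + 1 + 2 + 5 + 4 + 1 + 2 + 1 + 1 + 2 + 3 + 0 + 3 + 2 + 4 + 2 + 4 + 5 + 3 + 4 + 4) / 21 = 58 / 21 = 2.7619
LCL = c̄ − 3√c̄ = 2.7619 − 3 × 1.6619 = -2.2238 → 0 (cannot be negative)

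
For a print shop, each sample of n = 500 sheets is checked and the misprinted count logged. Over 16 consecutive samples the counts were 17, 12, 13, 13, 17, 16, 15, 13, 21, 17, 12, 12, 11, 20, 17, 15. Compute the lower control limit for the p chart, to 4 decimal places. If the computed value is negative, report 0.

0.0072

p̄ = Σdᵢ / (k·n) = 241 / (16 × 500) = 0.03012
LCL = p̄ − 3·√(p̄(1−p̄)/n) = 0.03012 − 3 × 0.00764 = 0.00719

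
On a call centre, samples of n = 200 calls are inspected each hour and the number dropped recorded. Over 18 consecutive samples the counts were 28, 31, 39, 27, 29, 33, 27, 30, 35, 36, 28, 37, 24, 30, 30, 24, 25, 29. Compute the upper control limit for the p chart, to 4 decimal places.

p̄ = Σdᵢ / (k·n) = 542 / (18 × 200) = 0.15056
UCL = p̄ + 3·√(p̄(1−p̄)/n) = 0.15056 + 3 × √(0.15056×0.84944/200) = 0.15056 + 3 × 0.02529 = 0.22642

0.2264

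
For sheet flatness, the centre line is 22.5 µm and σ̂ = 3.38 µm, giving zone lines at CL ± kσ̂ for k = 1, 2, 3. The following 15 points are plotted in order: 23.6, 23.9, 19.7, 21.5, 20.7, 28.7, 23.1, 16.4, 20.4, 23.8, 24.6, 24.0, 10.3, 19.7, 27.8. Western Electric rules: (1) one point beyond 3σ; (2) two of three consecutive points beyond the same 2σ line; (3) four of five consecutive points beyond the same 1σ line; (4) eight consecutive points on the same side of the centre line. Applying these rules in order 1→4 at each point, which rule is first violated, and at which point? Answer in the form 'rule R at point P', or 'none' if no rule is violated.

Zone of each point (C = within 1σ̂, B = 1σ̂–2σ̂, A = 2σ̂–3σ̂, * = beyond 3σ̂; sign = side of CL): 1:+C, 2:+C, 3:-C, 4:-C, 5:-C, 6:+B, 7:+C, 8:-B, 9:-C, 10:+C, 11:+C, 12:+C, 13:-*, 14:-C, 15:+B
Rule 1 (one point beyond the 3σ limits) is satisfied at point 13.

rule 1 at point 13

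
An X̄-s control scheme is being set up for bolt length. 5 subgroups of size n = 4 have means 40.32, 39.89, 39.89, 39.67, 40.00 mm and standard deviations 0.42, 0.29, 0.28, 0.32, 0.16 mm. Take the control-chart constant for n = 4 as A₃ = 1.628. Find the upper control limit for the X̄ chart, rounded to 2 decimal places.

X̄̄ = (40.32 + 39.89 + 39.89 + 39.67 + 40.00) / 5 = 39.9540
s̄ = (0.42 + 0.29 + 0.28 + 0.32 + 0.16) / 5 = 0.2940
UCL = X̄̄ + A₃·s̄ = 39.9540 + 1.628 × 0.2940 = 40.4326

40.43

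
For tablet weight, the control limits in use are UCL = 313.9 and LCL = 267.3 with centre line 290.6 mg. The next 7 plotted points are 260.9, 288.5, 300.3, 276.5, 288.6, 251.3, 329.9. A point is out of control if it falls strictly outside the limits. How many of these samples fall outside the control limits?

3

Compare each point to [267.3, 313.9]: sample 1 = 260.9 < LCL; sample 6 = 251.3 < LCL; sample 7 = 329.9 > UCL.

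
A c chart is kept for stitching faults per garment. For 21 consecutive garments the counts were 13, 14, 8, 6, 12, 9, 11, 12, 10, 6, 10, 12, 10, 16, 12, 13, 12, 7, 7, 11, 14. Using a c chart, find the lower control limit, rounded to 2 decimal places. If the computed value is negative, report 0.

c̄ = (13 + 14 + 8 + 6 + 12 + 9 + 11 + 12 + 10 + 6 + 10 + 12 + 10 + 16 + 12 + 13 + 12 + 7 + 7 + 11 + 14) / 21 = 225 / 21 = 10.7143
LCL = c̄ − 3√c̄ = 10.7143 − 3 × 3.2733 = 0.8945

0.89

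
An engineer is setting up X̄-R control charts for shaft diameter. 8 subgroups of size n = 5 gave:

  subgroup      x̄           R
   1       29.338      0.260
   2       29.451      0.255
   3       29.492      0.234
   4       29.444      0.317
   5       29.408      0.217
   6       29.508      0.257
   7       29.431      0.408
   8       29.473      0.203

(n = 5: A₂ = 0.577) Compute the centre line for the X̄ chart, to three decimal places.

X̄̄ = (29.338 + 29.451 + 29.492 + 29.444 + 29.408 + 29.508 + 29.431 + 29.473) / 8 = 235.5450 / 8 = 29.4431
CL = X̄̄ = 29.4431

29.443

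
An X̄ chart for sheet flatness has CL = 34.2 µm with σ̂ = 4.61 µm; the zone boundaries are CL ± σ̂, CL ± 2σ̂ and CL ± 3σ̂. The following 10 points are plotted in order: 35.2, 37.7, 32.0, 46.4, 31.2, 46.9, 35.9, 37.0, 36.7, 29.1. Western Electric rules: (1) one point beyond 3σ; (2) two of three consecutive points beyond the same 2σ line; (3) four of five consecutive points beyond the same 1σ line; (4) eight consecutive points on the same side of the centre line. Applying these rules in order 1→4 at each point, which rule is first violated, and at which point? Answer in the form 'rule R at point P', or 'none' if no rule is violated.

rule 2 at point 6

Zone of each point (C = within 1σ̂, B = 1σ̂–2σ̂, A = 2σ̂–3σ̂, * = beyond 3σ̂; sign = side of CL): 1:+C, 2:+C, 3:-C, 4:+A, 5:-C, 6:+A, 7:+C, 8:+C, 9:+C, 10:-B
Rule 2 (two of three consecutive points beyond the same 2σ limit) is satisfied at point 6.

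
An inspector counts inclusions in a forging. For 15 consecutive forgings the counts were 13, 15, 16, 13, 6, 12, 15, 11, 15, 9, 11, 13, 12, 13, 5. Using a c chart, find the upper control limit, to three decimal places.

22.297

c̄ = (13 + 15 + 16 + 13 + 6 + 12 + 15 + 11 + 15 + 9 + 11 + 13 + 12 + 13 + 5) / 15 = 179 / 15 = 11.9333
UCL = c̄ + 3√c̄ = 11.9333 + 3 × √11.9333 = 11.9333 + 3 × 3.4545 = 22.2967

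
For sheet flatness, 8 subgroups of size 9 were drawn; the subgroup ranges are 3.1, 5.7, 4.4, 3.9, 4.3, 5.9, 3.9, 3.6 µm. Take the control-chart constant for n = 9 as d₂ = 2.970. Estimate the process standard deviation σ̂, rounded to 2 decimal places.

R̄ = (3.1 + 5.7 + 4.4 + 3.9 + 4.3 + 5.9 + 3.9 + 3.6) / 8 = 4.3500
σ̂ = R̄ / d₂ = 4.3500 / 2.970 = 1.4646

1.46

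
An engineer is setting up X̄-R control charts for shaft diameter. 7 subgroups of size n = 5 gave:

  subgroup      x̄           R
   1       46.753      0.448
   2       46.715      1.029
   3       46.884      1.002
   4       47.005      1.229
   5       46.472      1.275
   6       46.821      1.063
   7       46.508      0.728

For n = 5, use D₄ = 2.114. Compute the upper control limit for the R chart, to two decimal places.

R̄ = (0.448 + 1.029 + 1.002 + 1.229 + 1.275 + 1.063 + 0.728) / 7 = 6.7740 / 7 = 0.9677
UCL_R = D₄·R̄ = 2.114 × 0.9677 = 2.0457

2.05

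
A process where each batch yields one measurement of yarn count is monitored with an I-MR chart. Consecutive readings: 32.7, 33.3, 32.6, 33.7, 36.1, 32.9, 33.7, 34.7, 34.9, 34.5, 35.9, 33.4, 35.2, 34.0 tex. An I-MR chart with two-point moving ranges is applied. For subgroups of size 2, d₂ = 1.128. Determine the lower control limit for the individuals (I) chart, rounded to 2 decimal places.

30.58

X̄ = (32.7 + 33.3 + 32.6 + 33.7 + 36.1 + 32.9 + 33.7 + 34.7 + 34.9 + 34.5 + 35.9 + 33.4 + 35.2 + 34.0) / 14 = 34.1143
Moving ranges: 0.6, 0.7, 1.1, 2.4, 3.2, 0.8, 1.0, 0.2, 0.4, 1.4, 2.5, 1.8, 1.2; M̄R̄ = 17.3000 / 13 = 1.3308
LCL = X̄ − 3·M̄R̄/d₂ = 34.1143 − 3 × 1.3308 / 1.128 = 30.5750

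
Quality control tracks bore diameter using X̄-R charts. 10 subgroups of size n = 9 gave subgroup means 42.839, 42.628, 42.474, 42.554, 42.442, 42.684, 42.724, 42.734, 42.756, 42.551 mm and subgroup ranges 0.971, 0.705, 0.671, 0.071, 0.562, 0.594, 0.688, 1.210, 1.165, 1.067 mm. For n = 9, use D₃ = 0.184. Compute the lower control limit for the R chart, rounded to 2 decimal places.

R̄ = (0.971 + 0.705 + 0.671 + 0.071 + 0.562 + 0.594 + 0.688 + 1.210 + 1.165 + 1.067) / 10 = 7.7040 / 10 = 0.7704
LCL_R = D₃·R̄ = 0.184 × 0.7704 = 0.1418

0.14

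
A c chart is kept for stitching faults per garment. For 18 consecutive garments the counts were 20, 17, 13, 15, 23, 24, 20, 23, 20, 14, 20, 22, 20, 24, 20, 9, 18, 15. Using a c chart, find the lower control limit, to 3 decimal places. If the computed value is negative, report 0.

c̄ = (20 + 17 + 13 + 15 + 23 + 24 + 20 + 23 + 20 + 14 + 20 + 22 + 20 + 24 + 20 + 9 + 18 + 15) / 18 = 337 / 18 = 18.7222
LCL = c̄ − 3√c̄ = 18.7222 − 3 × 4.3269 = 5.7415

5.741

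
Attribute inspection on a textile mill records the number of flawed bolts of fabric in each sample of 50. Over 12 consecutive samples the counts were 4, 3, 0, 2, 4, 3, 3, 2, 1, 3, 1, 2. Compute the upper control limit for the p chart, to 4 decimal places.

p̄ = Σdᵢ / (k·n) = 28 / (12 × 50) = 0.04667
UCL = p̄ + 3·√(p̄(1−p̄)/n) = 0.04667 + 3 × √(0.04667×0.95333/50) = 0.04667 + 3 × 0.02983 = 0.13615

0.1362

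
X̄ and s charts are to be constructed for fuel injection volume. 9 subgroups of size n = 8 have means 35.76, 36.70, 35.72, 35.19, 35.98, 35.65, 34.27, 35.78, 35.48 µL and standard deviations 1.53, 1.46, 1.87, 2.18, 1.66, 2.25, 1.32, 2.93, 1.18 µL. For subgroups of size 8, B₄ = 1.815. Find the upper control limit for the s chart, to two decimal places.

s̄ = (1.53 + 1.46 + 1.87 + 2.18 + 1.66 + 2.25 + 1.32 + 2.93 + 1.18) / 9 = 1.8200
UCL_s = B₄·s̄ = 1.815 × 1.8200 = 3.3033

3.30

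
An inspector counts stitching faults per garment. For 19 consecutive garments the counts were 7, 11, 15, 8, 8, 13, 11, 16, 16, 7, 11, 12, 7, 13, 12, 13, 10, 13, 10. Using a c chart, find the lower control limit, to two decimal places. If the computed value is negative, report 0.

1.17

c̄ = (7 + 11 + 15 + 8 + 8 + 13 + 11 + 16 + 16 + 7 + 11 + 12 + 7 + 13 + 12 + 13 + 10 + 13 + 10) / 19 = 213 / 19 = 11.2105
LCL = c̄ − 3√c̄ = 11.2105 − 3 × 3.3482 = 1.1659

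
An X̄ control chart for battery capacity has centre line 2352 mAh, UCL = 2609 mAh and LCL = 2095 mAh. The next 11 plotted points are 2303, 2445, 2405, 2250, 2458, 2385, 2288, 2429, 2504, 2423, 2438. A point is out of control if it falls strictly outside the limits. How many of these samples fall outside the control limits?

All 11 points lie within [2095, 2609].

0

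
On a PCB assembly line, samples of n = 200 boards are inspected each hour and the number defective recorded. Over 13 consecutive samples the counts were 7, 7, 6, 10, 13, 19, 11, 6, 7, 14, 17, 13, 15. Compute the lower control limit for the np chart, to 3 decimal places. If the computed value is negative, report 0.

p̄ = Σdᵢ / (k·n) = 145 / (13 × 200) = 0.05577
LCL = np̄ − 3·√(np̄(1−p̄)) = 11.1538 − 3 × 3.2453 = 1.4180

1.418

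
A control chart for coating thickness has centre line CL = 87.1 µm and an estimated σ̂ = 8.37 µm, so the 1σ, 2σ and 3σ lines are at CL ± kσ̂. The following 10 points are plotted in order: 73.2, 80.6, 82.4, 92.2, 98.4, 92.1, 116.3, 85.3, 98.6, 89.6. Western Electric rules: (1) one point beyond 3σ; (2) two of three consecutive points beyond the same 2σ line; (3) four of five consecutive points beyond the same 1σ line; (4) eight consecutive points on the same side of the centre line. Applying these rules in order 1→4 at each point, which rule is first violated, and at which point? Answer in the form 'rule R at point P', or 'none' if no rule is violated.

rule 1 at point 7

Zone of each point (C = within 1σ̂, B = 1σ̂–2σ̂, A = 2σ̂–3σ̂, * = beyond 3σ̂; sign = side of CL): 1:-B, 2:-C, 3:-C, 4:+C, 5:+B, 6:+C, 7:+*, 8:-C, 9:+B, 10:+C
Rule 1 (one point beyond the 3σ limits) is satisfied at point 7.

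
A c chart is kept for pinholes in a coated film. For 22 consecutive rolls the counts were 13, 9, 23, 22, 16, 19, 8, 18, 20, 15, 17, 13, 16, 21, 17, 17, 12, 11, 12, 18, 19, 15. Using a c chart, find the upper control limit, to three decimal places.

27.937

c̄ = (13 + 9 + 23 + 22 + 16 + 19 + 8 + 18 + 20 + 15 + 17 + 13 + 16 + 21 + 17 + 17 + 12 + 11 + 12 + 18 + 19 + 15) / 22 = 351 / 22 = 15.9545
UCL = c̄ + 3√c̄ = 15.9545 + 3 × √15.9545 = 15.9545 + 3 × 3.9943 = 27.9375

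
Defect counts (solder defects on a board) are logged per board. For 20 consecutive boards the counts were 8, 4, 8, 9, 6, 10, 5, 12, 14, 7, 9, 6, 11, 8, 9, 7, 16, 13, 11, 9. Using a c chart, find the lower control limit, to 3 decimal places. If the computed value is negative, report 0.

c̄ = (8 + 4 + 8 + 9 + 6 + 10 + 5 + 12 + 14 + 7 + 9 + 6 + 11 + 8 + 9 + 7 + 16 + 13 + 11 + 9) / 20 = 182 / 20 = 9.1000
LCL = c̄ − 3√c̄ = 9.1000 − 3 × 3.0166 = 0.0501

0.050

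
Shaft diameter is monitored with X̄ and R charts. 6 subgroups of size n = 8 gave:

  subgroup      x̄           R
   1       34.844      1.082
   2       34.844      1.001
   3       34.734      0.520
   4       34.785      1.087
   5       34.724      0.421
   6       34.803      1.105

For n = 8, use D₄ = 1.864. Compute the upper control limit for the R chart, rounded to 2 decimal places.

1.62

R̄ = (1.082 + 1.001 + 0.520 + 1.087 + 0.421 + 1.105) / 6 = 5.2160 / 6 = 0.8693
UCL_R = D₄·R̄ = 1.864 × 0.8693 = 1.6204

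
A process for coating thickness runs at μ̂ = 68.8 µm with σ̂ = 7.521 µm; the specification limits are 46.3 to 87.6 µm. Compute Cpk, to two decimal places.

Cpu = (USL − μ̂) / (3σ̂) = (87.6 − 68.8) / (3 × 7.521) = 0.8332; Cpl = (μ̂ − LSL) / (3σ̂) = (68.8 − 46.3) / (3 × 7.521) = 0.9972; Cpk = min(Cpu, Cpl) = 0.8332

0.83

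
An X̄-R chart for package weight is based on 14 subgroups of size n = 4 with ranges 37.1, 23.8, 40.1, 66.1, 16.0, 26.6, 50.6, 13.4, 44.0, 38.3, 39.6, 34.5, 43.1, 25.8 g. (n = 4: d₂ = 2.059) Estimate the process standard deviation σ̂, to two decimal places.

17.31

R̄ = (37.1 + 23.8 + 40.1 + 66.1 + 16.0 + 26.6 + 50.6 + 13.4 + 44.0 + 38.3 + 39.6 + 34.5 + 43.1 + 25.8) / 14 = 35.6429
σ̂ = R̄ / d₂ = 35.6429 / 2.059 = 17.3108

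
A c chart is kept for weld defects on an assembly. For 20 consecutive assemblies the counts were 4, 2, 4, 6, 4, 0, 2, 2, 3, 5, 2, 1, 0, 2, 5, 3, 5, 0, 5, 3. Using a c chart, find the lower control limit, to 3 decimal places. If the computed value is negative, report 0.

c̄ = (4 + 2 + 4 + 6 + 4 + 0 + 2 + 2 + 3 + 5 + 2 + 1 + 0 + 2 + 5 + 3 + 5 + 0 + 5 + 3) / 20 = 58 / 20 = 2.9000
LCL = c̄ − 3√c̄ = 2.9000 − 3 × 1.7029 = -2.2088 → 0 (cannot be negative)

0.000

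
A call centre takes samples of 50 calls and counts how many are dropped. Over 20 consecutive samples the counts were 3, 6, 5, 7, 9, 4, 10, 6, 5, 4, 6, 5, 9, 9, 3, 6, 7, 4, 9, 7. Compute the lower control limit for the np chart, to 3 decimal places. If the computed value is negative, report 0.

0.000

p̄ = Σdᵢ / (k·n) = 124 / (20 × 50) = 0.12400
LCL = np̄ − 3·√(np̄(1−p̄)) = 6.2000 − 3 × 2.3305 = -0.7915 → 0 (negative, so LCL = 0)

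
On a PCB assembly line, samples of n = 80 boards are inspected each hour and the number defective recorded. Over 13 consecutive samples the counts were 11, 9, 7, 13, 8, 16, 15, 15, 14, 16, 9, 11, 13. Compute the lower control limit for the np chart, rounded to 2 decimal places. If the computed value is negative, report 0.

p̄ = Σdᵢ / (k·n) = 157 / (13 × 80) = 0.15096
LCL = np̄ − 3·√(np̄(1−p̄)) = 12.0769 − 3 × 3.2022 = 2.4705

2.47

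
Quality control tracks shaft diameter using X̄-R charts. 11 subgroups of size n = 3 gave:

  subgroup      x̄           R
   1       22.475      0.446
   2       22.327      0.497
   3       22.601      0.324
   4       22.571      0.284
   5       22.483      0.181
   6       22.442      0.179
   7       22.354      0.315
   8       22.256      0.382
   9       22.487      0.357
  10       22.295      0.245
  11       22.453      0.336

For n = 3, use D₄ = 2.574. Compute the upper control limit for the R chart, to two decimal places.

R̄ = (0.446 + 0.497 + 0.324 + 0.284 + 0.181 + 0.179 + 0.315 + 0.382 + 0.357 + 0.245 + 0.336) / 11 = 3.5460 / 11 = 0.3224
UCL_R = D₄·R̄ = 2.574 × 0.3224 = 0.8298

0.83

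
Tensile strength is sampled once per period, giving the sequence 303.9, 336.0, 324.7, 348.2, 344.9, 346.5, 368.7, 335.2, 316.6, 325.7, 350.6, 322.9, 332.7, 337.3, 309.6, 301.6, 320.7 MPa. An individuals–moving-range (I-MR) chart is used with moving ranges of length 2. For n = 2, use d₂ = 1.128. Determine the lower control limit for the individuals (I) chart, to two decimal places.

X̄ = (303.9 + 336.0 + 324.7 + 348.2 + 344.9 + 346.5 + 368.7 + 335.2 + 316.6 + 325.7 + 350.6 + 322.9 + 332.7 + 337.3 + 309.6 + 301.6 + 320.7) / 17 = 330.9294
Moving ranges: 32.1, 11.3, 23.5, 3.3, 1.6, 22.2, 33.5, 18.6, 9.1, 24.9, 27.7, 9.8, 4.6, 27.7, 8.0, 19.1; M̄R̄ = 277.0000 / 16 = 17.3125
LCL = X̄ − 3·M̄R̄/d₂ = 330.9294 − 3 × 17.3125 / 1.128 = 284.8855

284.89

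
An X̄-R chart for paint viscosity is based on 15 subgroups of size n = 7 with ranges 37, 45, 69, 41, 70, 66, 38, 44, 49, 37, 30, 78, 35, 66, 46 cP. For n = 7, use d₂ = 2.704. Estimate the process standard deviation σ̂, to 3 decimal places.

18.516

R̄ = (37 + 45 + 69 + 41 + 70 + 66 + 38 + 44 + 49 + 37 + 30 + 78 + 35 + 66 + 46) / 15 = 50.0667
σ̂ = R̄ / d₂ = 50.0667 / 2.704 = 18.5158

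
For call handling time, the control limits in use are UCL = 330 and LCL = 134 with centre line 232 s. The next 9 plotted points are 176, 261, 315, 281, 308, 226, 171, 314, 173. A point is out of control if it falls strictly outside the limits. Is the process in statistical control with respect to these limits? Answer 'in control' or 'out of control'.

All 9 points lie within [134, 330].

in control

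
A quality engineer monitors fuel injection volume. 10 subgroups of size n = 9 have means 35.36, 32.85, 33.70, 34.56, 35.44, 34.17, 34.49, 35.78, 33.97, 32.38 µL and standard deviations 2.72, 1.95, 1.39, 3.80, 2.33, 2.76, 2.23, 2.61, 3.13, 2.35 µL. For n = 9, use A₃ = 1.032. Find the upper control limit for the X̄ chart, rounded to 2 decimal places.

X̄̄ = (35.36 + 32.85 + 33.70 + 34.56 + 35.44 + 34.17 + 34.49 + 35.78 + 33.97 + 32.38) / 10 = 34.2700
s̄ = (2.72 + 1.95 + 1.39 + 3.80 + 2.33 + 2.76 + 2.23 + 2.61 + 3.13 + 2.35) / 10 = 2.5270
UCL = X̄̄ + A₃·s̄ = 34.2700 + 1.032 × 2.5270 = 36.8779

36.88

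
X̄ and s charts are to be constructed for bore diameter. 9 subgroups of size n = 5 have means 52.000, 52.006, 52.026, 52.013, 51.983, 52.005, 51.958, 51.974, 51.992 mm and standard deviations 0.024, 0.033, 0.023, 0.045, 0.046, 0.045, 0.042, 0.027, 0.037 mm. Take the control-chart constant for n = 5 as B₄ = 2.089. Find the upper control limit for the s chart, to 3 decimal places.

0.075

s̄ = (0.024 + 0.033 + 0.023 + 0.045 + 0.046 + 0.045 + 0.042 + 0.027 + 0.037) / 9 = 0.0358
UCL_s = B₄·s̄ = 2.089 × 0.0358 = 0.0747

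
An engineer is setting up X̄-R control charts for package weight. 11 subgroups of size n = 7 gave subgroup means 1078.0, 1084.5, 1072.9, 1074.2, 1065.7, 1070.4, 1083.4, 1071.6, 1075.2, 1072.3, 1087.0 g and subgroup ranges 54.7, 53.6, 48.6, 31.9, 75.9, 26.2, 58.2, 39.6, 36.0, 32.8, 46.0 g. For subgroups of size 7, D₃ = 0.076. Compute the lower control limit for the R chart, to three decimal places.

R̄ = (54.7 + 53.6 + 48.6 + 31.9 + 75.9 + 26.2 + 58.2 + 39.6 + 36.0 + 32.8 + 46.0) / 11 = 503.5000 / 11 = 45.7727
LCL_R = D₃·R̄ = 0.076 × 45.7727 = 3.4787

3.479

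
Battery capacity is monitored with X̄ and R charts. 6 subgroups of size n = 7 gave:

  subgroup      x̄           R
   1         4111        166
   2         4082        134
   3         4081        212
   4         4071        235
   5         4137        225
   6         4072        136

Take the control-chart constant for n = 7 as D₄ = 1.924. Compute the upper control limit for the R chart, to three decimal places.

355.299

R̄ = (166 + 134 + 212 + 235 + 225 + 136) / 6 = 1108.0000 / 6 = 184.6667
UCL_R = D₄·R̄ = 1.924 × 184.6667 = 355.2987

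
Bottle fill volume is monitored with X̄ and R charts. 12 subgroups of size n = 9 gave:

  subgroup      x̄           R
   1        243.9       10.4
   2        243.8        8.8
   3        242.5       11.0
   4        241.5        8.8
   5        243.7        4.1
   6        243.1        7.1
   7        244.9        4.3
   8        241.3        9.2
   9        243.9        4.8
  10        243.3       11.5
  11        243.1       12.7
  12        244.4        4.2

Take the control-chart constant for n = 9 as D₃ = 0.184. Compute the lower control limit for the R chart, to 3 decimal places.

R̄ = (10.4 + 8.8 + 11.0 + 8.8 + 4.1 + 7.1 + 4.3 + 9.2 + 4.8 + 11.5 + 12.7 + 4.2) / 12 = 96.9000 / 12 = 8.0750
LCL_R = D₃·R̄ = 0.184 × 8.0750 = 1.4858

1.486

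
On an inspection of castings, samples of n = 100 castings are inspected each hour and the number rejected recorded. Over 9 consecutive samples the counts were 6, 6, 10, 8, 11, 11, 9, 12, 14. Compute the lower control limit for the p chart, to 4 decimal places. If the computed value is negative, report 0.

0.0080

p̄ = Σdᵢ / (k·n) = 87 / (9 × 100) = 0.09667
LCL = p̄ − 3·√(p̄(1−p̄)/n) = 0.09667 − 3 × 0.02955 = 0.00802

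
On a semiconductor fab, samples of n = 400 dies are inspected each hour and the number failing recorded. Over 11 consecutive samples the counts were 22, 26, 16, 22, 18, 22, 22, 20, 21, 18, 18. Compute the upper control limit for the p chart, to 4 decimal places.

0.0842

p̄ = Σdᵢ / (k·n) = 225 / (11 × 400) = 0.05114
UCL = p̄ + 3·√(p̄(1−p̄)/n) = 0.05114 + 3 × √(0.05114×0.94886/400) = 0.05114 + 3 × 0.01101 = 0.08418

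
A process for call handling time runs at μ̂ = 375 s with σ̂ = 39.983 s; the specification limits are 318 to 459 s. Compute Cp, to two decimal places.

0.59

Cp = (USL − LSL) / (6σ̂) = (459 − 318) / (6 × 39.983) = 141.0000 / 239.8980 = 0.5877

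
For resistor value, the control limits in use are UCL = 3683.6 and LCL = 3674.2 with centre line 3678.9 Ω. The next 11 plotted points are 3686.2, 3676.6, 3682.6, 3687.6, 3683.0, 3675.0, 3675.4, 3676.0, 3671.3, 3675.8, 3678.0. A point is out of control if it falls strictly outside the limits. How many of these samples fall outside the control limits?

Compare each point to [3674.2, 3683.6]: sample 1 = 3686.2 > UCL; sample 4 = 3687.6 > UCL; sample 9 = 3671.3 < LCL.

3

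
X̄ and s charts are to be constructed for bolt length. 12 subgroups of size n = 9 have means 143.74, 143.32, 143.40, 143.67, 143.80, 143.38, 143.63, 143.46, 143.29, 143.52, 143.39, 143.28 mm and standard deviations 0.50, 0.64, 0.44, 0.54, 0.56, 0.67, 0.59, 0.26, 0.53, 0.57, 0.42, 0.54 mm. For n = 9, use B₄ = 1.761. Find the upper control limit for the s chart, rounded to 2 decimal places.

0.92

s̄ = (0.50 + 0.64 + 0.44 + 0.54 + 0.56 + 0.67 + 0.59 + 0.26 + 0.53 + 0.57 + 0.42 + 0.54) / 12 = 0.5217
UCL_s = B₄·s̄ = 1.761 × 0.5217 = 0.9187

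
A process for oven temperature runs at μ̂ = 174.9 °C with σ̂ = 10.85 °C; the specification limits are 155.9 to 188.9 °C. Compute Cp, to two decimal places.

Cp = (USL − LSL) / (6σ̂) = (188.9 − 155.9) / (6 × 10.85) = 33.0000 / 65.1000 = 0.5069

0.51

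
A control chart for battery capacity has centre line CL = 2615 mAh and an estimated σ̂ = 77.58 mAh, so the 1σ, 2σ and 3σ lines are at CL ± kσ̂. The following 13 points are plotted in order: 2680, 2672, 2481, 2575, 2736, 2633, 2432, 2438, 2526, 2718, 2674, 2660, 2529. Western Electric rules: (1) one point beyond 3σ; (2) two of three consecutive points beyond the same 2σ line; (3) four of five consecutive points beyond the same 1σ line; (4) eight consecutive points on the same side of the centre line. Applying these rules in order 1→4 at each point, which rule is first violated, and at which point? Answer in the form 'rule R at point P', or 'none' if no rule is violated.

rule 2 at point 8

Zone of each point (C = within 1σ̂, B = 1σ̂–2σ̂, A = 2σ̂–3σ̂, * = beyond 3σ̂; sign = side of CL): 1:+C, 2:+C, 3:-B, 4:-C, 5:+B, 6:+C, 7:-A, 8:-A, 9:-B, 10:+B, 11:+C, 12:+C, 13:-B
Rule 2 (two of three consecutive points beyond the same 2σ limit) is satisfied at point 8.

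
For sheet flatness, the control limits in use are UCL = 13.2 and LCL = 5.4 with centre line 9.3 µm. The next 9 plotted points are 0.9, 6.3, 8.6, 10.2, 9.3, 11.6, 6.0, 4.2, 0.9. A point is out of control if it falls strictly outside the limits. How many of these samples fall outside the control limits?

Compare each point to [5.4, 13.2]: sample 1 = 0.9 < LCL; sample 8 = 4.2 < LCL; sample 9 = 0.9 < LCL.

3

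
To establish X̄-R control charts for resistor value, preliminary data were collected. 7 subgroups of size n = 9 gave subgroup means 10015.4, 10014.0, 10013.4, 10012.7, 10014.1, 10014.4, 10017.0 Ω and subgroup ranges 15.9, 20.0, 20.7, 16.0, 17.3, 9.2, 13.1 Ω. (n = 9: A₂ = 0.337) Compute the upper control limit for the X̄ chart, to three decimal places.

X̄̄ = (10015.4 + 10014.0 + 10013.4 + 10012.7 + 10014.1 + 10014.4 + 10017.0) / 7 = 70101.0000 / 7 = 10014.4286
R̄ = (15.9 + 20.0 + 20.7 + 16.0 + 17.3 + 9.2 + 13.1) / 7 = 112.2000 / 7 = 16.0286
UCL = X̄̄ + A₂·R̄ = 10014.4286 + 0.337 × 16.0286 = 10019.8302

10019.830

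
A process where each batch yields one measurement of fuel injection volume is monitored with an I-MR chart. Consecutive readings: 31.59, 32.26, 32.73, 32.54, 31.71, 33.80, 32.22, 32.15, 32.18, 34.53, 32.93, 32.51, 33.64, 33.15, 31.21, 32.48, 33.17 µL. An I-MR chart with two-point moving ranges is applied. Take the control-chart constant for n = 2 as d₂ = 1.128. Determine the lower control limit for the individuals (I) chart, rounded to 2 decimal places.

30.01

X̄ = (31.59 + 32.26 + 32.73 + 32.54 + 31.71 + 33.80 + 32.22 + 32.15 + 32.18 + 34.53 + 32.93 + 32.51 + 33.64 + 33.15 + 31.21 + 32.48 + 33.17) / 17 = 32.6353
Moving ranges: 0.67, 0.47, 0.19, 0.83, 2.09, 1.58, 0.07, 0.03, 2.35, 1.60, 0.42, 1.13, 0.49, 1.94, 1.27, 0.69; M̄R̄ = 15.8200 / 16 = 0.9888
LCL = X̄ − 3·M̄R̄/d₂ = 32.6353 − 3 × 0.9888 / 1.128 = 30.0056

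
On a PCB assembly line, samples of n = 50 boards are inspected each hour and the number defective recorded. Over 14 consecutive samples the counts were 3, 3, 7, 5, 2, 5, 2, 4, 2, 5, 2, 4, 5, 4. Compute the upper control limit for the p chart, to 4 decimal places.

p̄ = Σdᵢ / (k·n) = 53 / (14 × 50) = 0.07571
UCL = p̄ + 3·√(p̄(1−p̄)/n) = 0.07571 + 3 × √(0.07571×0.92429/50) = 0.07571 + 3 × 0.03741 = 0.18795

0.1879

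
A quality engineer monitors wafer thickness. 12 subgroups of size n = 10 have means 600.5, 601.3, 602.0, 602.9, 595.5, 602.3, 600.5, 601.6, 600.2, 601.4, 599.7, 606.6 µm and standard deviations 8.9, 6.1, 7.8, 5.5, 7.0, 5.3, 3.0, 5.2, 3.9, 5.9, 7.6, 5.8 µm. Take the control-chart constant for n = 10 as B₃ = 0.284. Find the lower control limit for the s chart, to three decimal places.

1.704

s̄ = (8.9 + 6.1 + 7.8 + 5.5 + 7.0 + 5.3 + 3.0 + 5.2 + 3.9 + 5.9 + 7.6 + 5.8) / 12 = 6.0000
LCL_s = B₃·s̄ = 0.284 × 6.0000 = 1.7040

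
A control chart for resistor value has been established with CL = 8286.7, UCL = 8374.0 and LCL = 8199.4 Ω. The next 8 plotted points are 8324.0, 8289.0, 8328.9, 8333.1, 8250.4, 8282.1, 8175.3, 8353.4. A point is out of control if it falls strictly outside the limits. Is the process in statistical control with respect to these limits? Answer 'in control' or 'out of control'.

out of control

Compare each point to [8199.4, 8374.0]: sample 7 = 8175.3 < LCL.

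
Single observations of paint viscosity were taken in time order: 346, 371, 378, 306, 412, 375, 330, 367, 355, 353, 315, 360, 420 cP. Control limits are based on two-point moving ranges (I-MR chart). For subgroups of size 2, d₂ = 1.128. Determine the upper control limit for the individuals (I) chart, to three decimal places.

X̄ = (346 + 371 + 378 + 306 + 412 + 375 + 330 + 367 + 355 + 353 + 315 + 360 + 420) / 13 = 360.6154
Moving ranges: 25, 7, 72, 106, 37, 45, 37, 12, 2, 38, 45, 60; M̄R̄ = 486.0000 / 12 = 40.5000
UCL = X̄ + 3·M̄R̄/d₂ = 360.6154 + 3 × 40.5000 / 1.128 = 468.3282

468.328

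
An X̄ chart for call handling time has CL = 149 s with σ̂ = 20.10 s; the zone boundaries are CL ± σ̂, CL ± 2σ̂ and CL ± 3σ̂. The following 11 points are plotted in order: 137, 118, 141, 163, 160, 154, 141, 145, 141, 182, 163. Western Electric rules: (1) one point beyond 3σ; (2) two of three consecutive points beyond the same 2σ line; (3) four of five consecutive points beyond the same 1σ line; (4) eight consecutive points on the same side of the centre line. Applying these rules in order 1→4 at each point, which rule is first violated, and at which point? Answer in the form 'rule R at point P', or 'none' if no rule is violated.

none

Zone of each point (C = within 1σ̂, B = 1σ̂–2σ̂, A = 2σ̂–3σ̂, * = beyond 3σ̂; sign = side of CL): 1:-C, 2:-B, 3:-C, 4:+C, 5:+C, 6:+C, 7:-C, 8:-C, 9:-C, 10:+B, 11:+C
No rule fires across all 11 points.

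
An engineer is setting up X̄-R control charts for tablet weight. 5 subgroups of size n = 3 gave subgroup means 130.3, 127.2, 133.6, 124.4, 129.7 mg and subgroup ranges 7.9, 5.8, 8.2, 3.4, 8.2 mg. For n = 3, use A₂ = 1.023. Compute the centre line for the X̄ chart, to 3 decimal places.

129.040

X̄̄ = (130.3 + 127.2 + 133.6 + 124.4 + 129.7) / 5 = 645.2000 / 5 = 129.0400
CL = X̄̄ = 129.0400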